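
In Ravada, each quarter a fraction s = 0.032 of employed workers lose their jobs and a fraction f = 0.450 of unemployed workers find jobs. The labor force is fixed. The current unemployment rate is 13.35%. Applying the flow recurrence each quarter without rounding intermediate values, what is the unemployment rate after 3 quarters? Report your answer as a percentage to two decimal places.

Unemployment rate after three quarters ≈ 7.57%.

With a fixed labor force, u_{t+1} = u_t + s·(1−u_t) − f·u_t = u_t·(1−s−f) + s.
Here 1−s−f = 0.518 and s = 0.032.
u_1 = 0.133500 × 0.518 + 0.032 = 0.101153.
u_2 = 0.101153 × 0.518 + 0.032 = 0.084397.
u_3 = 0.084397 × 0.518 + 0.032 = 0.075718.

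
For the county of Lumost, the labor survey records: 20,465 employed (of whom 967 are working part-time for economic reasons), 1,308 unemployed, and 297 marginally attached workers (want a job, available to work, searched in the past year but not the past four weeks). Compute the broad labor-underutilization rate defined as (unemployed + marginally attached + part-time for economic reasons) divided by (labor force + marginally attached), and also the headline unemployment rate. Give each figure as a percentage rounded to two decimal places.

Broad underutilization rate ≈ 11.65%; headline unemployment rate ≈ 6.01%.

Labor force = 20,465 + 1,308 = 21,773.
Numerator = 1,308 + 297 + 967 = 2,572.
Denominator = 21,773 + 297 = 22,070.
Broad rate = 2,572 / 22,070 = 11.65%.
Headline unemployment rate = 1,308 / 21,773 = 6.01%.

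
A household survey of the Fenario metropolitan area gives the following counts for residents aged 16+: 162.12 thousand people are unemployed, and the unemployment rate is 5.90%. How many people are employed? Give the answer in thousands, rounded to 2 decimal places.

Labor force = U / u = 162.12 / 0.0590 ≈ 2,747.80 thousand.
Employed = labor force − unemployed = 2,747.80 − 162.12 = 2,585.68 thousand.

About 2,585.68 thousand are employed.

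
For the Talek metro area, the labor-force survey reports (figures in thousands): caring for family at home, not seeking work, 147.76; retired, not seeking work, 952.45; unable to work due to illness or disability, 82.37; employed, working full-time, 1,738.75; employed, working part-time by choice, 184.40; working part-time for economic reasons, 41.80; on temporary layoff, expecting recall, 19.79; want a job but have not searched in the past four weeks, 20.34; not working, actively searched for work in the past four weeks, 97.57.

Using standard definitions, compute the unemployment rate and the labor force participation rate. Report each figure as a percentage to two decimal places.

Unemployment rate ≈ 5.64%; labor force participation rate ≈ 63.38%.

Employed = 1,738.75 + 184.40 + 41.80 = 1,964.95 thousand (anyone who worked, including part-time for economic reasons, counts as employed).
Unemployed = 19.79 + 97.57 = 117.36 thousand (jobless and actively searching, or on temporary layoff).
Labor force = 1,964.95 + 117.36 = 2,082.31 thousand.
Not in labor force = 147.76 + 952.45 + 82.37 + 20.34 = 1,202.92 thousand (those not working and not actively searching are outside the labor force — including those who want a job but have given up searching).
Civilian working-age population = 2,082.31 + 1,202.92 = 3,285.23 thousand.
Unemployment rate = 117.36 / 2,082.31 = 5.64%.
Labor force participation rate = 2,082.31 / 3,285.23 = 63.38%.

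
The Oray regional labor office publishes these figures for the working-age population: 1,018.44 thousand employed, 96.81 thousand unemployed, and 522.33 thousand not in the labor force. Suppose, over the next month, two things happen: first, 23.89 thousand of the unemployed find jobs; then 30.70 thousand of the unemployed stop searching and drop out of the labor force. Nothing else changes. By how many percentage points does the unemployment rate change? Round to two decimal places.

The unemployment rate changes by −4.79 percentage points.

Initially, labor force = 1,018.44 + 96.81 = 1,115.25 thousand, so u = 96.81/1,115.25 = 8.68%.
After the first change, unemployed falls and employed rises by 23.89; labor force unchanged → E = 1,042.33, U = 72.92, labor force = 1,115.25 thousand.
After the second change, unemployed and labor force both fall by 30.70 → E = 1,042.33, U = 42.22, labor force = 1,084.55 thousand.
New unemployment rate = 42.22 / 1,084.55 = 3.89%.
Change = 3.89% − 8.68% = −4.79 percentage points.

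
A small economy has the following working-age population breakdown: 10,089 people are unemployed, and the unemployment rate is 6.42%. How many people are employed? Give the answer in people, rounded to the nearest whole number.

Labor force = U / u = 10,089 / 0.0642 ≈ 157,150.
Employed = labor force − unemployed = 157,150 − 10,089 = 147,061.

About 147,061 are employed.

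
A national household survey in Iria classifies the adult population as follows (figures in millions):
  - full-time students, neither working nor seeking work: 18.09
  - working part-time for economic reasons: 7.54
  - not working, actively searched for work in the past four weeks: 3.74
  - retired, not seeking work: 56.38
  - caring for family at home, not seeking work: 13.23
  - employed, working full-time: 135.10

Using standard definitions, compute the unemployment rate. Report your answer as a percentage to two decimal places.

Employed = 7.54 + 135.10 = 142.64 million (anyone who worked, including part-time for economic reasons, counts as employed).
Unemployed = 3.74 million.
Labor force = 142.64 + 3.74 = 146.38 million.
Unemployment rate = 3.74 / 146.38 = 2.55%.

Unemployment rate ≈ 2.55%.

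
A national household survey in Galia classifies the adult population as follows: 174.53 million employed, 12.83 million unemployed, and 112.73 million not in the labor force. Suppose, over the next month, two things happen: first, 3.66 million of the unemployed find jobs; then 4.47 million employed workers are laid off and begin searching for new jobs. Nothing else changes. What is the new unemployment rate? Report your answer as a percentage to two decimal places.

Initially, labor force = 174.53 + 12.83 = 187.36 million, so u = 12.83/187.36 = 6.85%.
After the first change, unemployed falls and employed rises by 3.66; labor force unchanged → E = 178.19, U = 9.17, labor force = 187.36 million.
After the second change, employed falls and unemployed rises by 4.47; labor force unchanged → E = 173.72, U = 13.64, labor force = 187.36 million.
New unemployment rate = 13.64 / 187.36 = 7.28%.

New unemployment rate ≈ 7.28%.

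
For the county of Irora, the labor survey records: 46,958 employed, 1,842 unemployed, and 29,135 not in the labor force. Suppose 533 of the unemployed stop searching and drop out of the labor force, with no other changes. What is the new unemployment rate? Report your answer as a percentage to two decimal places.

New unemployment rate ≈ 2.71%.

Initially, labor force = 46,958 + 1,842 = 48,800, so u = 1,842/48,800 = 3.77%.
After the change, unemployed and labor force both fall by 533 → E = 46,958, U = 1,309, labor force = 48,267.
New unemployment rate = 1,309 / 48,267 = 2.71%.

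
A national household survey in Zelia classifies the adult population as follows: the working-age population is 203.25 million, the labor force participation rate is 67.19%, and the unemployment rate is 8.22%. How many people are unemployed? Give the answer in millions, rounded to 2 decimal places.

Labor force = 0.6719 × 203.25 = 136.56 million.
Unemployed = 0.0822 × 136.56 ≈ 11.23 million.

About 11.23 million are unemployed.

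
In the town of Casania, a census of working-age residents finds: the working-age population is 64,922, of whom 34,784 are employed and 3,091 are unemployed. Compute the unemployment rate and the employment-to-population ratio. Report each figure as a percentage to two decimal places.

Labor force = employed + unemployed = 34,784 + 3,091 = 37,875.
Unemployment rate = 3,091 / 37,875 = 8.16%.
Employment-population ratio = 34,784 / 64,922 = 53.58%.

Unemployment rate ≈ 8.16%; employment-population ratio ≈ 53.58%.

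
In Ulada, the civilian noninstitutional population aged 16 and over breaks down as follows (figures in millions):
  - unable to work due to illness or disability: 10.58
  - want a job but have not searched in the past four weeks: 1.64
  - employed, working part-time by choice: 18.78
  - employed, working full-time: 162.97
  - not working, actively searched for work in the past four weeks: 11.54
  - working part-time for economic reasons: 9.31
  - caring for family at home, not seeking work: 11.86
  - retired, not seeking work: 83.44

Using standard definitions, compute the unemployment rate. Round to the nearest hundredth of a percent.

Employed = 18.78 + 162.97 + 9.31 = 191.06 million (anyone who worked, including part-time for economic reasons, counts as employed).
Unemployed = 11.54 million.
Labor force = 191.06 + 11.54 = 202.60 million.
Unemployment rate = 11.54 / 202.60 = 5.70%.

Unemployment rate ≈ 5.70%.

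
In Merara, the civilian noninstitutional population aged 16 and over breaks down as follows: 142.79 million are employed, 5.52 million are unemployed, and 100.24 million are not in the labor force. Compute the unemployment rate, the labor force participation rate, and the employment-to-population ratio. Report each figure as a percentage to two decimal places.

Unemployment rate ≈ 3.72%; labor force participation rate ≈ 59.67%; employment-population ratio ≈ 57.45%.

Labor force = employed + unemployed = 142.79 + 5.52 = 148.31 million.
Working-age population = 148.31 + 100.24 = 248.55 million.
Unemployment rate = 5.52 / 148.31 = 3.72%.
Labor force participation rate = 148.31 / 248.55 = 59.67%.
Employment-population ratio = 142.79 / 248.55 = 57.45%.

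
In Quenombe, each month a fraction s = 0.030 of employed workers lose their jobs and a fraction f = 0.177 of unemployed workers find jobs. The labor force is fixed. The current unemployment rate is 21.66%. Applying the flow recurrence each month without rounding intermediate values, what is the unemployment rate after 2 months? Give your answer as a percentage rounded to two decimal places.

Unemployment rate after two months ≈ 19.00%.

With a fixed labor force, u_{t+1} = u_t + s·(1−u_t) − f·u_t = u_t·(1−s−f) + s.
Here 1−s−f = 0.793 and s = 0.030.
u_1 = 0.216600 × 0.793 + 0.030 = 0.201764.
u_2 = 0.201764 × 0.793 + 0.030 = 0.189999.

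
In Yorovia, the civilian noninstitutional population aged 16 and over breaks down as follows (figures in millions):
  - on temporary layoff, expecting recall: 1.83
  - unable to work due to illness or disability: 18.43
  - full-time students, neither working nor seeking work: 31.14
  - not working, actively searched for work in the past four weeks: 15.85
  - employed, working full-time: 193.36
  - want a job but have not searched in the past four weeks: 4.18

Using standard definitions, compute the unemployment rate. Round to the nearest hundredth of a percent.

Employed = 193.36 million.
Unemployed = 1.83 + 15.85 = 17.68 million (jobless and actively searching, or on temporary layoff).
Labor force = 193.36 + 17.68 = 211.04 million.
Unemployment rate = 17.68 / 211.04 = 8.38%.

Unemployment rate ≈ 8.38%.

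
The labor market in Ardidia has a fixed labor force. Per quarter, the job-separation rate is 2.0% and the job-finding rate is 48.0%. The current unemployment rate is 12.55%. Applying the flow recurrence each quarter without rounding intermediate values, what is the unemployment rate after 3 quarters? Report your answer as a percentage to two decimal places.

With a fixed labor force, u_{t+1} = u_t + s·(1−u_t) − f·u_t = u_t·(1−s−f) + s.
Here 1−s−f = 0.500 and s = 0.020.
u_1 = 0.125500 × 0.500 + 0.020 = 0.082750.
u_2 = 0.082750 × 0.500 + 0.020 = 0.061375.
u_3 = 0.061375 × 0.500 + 0.020 = 0.050687.

Unemployment rate after three quarters ≈ 5.07%.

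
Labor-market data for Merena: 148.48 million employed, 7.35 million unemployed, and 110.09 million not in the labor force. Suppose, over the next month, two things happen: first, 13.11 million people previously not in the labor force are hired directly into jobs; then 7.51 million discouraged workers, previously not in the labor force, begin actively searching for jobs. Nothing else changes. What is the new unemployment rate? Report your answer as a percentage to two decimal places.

New unemployment rate ≈ 8.42%.

Initially, labor force = 148.48 + 7.35 = 155.83 million, so u = 7.35/155.83 = 4.72%.
After the first change, employed and labor force both rise by 13.11; unemployed unchanged → E = 161.59, U = 7.35, labor force = 168.94 million.
After the second change, unemployed and labor force both rise by 7.51 → E = 161.59, U = 14.86, labor force = 176.45 million.
New unemployment rate = 14.86 / 176.45 = 8.42%.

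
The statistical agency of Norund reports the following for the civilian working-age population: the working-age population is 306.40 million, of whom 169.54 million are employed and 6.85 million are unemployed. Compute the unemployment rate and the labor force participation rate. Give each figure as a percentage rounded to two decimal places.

Labor force = employed + unemployed = 169.54 + 6.85 = 176.39 million.
Unemployment rate = 6.85 / 176.39 = 3.88%.
Labor force participation rate = 176.39 / 306.40 = 57.57%.

Unemployment rate ≈ 3.88%; labor force participation rate ≈ 57.57%.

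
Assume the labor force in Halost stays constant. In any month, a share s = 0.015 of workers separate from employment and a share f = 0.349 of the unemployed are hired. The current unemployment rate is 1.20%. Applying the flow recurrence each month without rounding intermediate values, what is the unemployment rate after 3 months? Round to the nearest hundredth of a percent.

Unemployment rate after three months ≈ 3.37%.

With a fixed labor force, u_{t+1} = u_t + s·(1−u_t) − f·u_t = u_t·(1−s−f) + s.
Here 1−s−f = 0.636 and s = 0.015.
u_1 = 0.012000 × 0.636 + 0.015 = 0.022632.
u_2 = 0.022632 × 0.636 + 0.015 = 0.029394.
u_3 = 0.029394 × 0.636 + 0.015 = 0.033695.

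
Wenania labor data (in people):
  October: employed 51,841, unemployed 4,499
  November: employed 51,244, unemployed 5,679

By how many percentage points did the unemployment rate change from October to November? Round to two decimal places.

The unemployment rate changed by +1.99 percentage points.

October: labor force = 51,841 + 4,499 = 56,340; u = 4,499/56,340 = 7.99%.
November: labor force = 51,244 + 5,679 = 56,923; u = 5,679/56,923 = 9.98%.
Change = 9.98% − 7.99% = +1.99 pp.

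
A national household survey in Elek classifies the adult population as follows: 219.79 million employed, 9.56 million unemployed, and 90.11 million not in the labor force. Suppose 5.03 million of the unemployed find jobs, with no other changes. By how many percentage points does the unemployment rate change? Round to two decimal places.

Initially, labor force = 219.79 + 9.56 = 229.35 million, so u = 9.56/229.35 = 4.17%.
After the change, unemployed falls and employed rises by 5.03; labor force unchanged → E = 224.82, U = 4.53, labor force = 229.35 million.
New unemployment rate = 4.53 / 229.35 = 1.98%.
Change = 1.98% − 4.17% = −2.19 percentage points.

The unemployment rate changes by −2.19 percentage points.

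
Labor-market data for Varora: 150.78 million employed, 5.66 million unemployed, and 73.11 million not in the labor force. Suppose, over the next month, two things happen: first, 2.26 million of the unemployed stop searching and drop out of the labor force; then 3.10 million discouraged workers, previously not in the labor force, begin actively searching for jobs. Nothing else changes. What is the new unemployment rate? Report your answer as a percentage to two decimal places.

New unemployment rate ≈ 4.13%.

Initially, labor force = 150.78 + 5.66 = 156.44 million, so u = 5.66/156.44 = 3.62%.
After the first change, unemployed and labor force both fall by 2.26 → E = 150.78, U = 3.40, labor force = 154.18 million.
After the second change, unemployed and labor force both rise by 3.10 → E = 150.78, U = 6.50, labor force = 157.28 million.
New unemployment rate = 6.50 / 157.28 = 4.13%.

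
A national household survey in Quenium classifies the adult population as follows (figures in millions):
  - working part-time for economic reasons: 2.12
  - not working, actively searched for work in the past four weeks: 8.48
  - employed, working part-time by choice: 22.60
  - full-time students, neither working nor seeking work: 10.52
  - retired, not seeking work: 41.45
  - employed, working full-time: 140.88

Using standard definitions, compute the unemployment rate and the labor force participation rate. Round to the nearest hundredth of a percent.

Employed = 2.12 + 22.60 + 140.88 = 165.60 million (anyone who worked, including part-time for economic reasons, counts as employed).
Unemployed = 8.48 million.
Labor force = 165.60 + 8.48 = 174.08 million.
Not in labor force = 10.52 + 41.45 = 51.97 million (those not working and not actively searching are outside the labor force).
Civilian working-age population = 174.08 + 51.97 = 226.05 million.
Unemployment rate = 8.48 / 174.08 = 4.87%.
Labor force participation rate = 174.08 / 226.05 = 77.01%.

Unemployment rate ≈ 4.87%; labor force participation rate ≈ 77.01%.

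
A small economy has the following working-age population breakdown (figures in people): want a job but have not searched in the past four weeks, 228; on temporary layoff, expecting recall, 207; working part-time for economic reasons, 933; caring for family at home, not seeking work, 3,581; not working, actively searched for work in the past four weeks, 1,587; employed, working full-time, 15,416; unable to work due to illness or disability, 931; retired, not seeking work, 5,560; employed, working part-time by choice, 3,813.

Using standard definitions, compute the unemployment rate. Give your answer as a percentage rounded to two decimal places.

Unemployment rate ≈ 8.17%.

Employed = 933 + 15,416 + 3,813 = 20,162 (anyone who worked, including part-time for economic reasons, counts as employed).
Unemployed = 207 + 1,587 = 1,794 (jobless and actively searching, or on temporary layoff).
Labor force = 20,162 + 1,794 = 21,956.
Unemployment rate = 1,794 / 21,956 = 8.17%.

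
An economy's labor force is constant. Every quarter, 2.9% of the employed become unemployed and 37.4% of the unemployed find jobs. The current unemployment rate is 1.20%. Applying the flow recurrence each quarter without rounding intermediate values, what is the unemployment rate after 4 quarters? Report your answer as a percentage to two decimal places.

With a fixed labor force, u_{t+1} = u_t + s·(1−u_t) − f·u_t = u_t·(1−s−f) + s.
Here 1−s−f = 0.597 and s = 0.029.
u_1 = 0.012000 × 0.597 + 0.029 = 0.036164.
u_2 = 0.036164 × 0.597 + 0.029 = 0.050590.
u_3 = 0.050590 × 0.597 + 0.029 = 0.059202.
u_4 = 0.059202 × 0.597 + 0.029 = 0.064344.

Unemployment rate after four quarters ≈ 6.43%.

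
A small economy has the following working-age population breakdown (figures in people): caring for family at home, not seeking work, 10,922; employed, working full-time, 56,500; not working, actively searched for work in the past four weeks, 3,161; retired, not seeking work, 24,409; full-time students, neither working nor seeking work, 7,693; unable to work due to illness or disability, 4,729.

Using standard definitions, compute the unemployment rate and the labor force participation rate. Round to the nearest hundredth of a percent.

Employed = 56,500.
Unemployed = 3,161.
Labor force = 56,500 + 3,161 = 59,661.
Not in labor force = 10,922 + 24,409 + 7,693 + 4,729 = 47,753 (those not working and not actively searching are outside the labor force).
Civilian working-age population = 59,661 + 47,753 = 107,414.
Unemployment rate = 3,161 / 59,661 = 5.30%.
Labor force participation rate = 59,661 / 107,414 = 55.54%.

Unemployment rate ≈ 5.30%; labor force participation rate ≈ 55.54%.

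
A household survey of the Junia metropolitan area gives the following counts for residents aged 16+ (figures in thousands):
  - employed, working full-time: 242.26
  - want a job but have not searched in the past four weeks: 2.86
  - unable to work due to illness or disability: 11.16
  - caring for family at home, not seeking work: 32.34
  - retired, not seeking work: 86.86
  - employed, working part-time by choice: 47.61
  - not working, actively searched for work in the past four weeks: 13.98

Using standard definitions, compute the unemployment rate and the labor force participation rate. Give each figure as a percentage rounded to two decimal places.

Employed = 242.26 + 47.61 = 289.87 thousand.
Unemployed = 13.98 thousand.
Labor force = 289.87 + 13.98 = 303.85 thousand.
Not in labor force = 2.86 + 11.16 + 32.34 + 86.86 = 133.22 thousand (those not working and not actively searching are outside the labor force — including those who want a job but have given up searching).
Civilian working-age population = 303.85 + 133.22 = 437.07 thousand.
Unemployment rate = 13.98 / 303.85 = 4.60%.
Labor force participation rate = 303.85 / 437.07 = 69.52%.

Unemployment rate ≈ 4.60%; labor force participation rate ≈ 69.52%.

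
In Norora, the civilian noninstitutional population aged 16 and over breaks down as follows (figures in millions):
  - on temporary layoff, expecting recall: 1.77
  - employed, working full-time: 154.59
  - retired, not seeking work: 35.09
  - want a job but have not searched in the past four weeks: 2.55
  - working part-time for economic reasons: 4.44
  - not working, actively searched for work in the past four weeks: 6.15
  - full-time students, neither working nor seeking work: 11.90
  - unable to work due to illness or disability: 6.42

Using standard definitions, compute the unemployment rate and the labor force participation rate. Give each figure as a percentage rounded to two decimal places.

Employed = 154.59 + 4.44 = 159.03 million (anyone who worked, including part-time for economic reasons, counts as employed).
Unemployed = 1.77 + 6.15 = 7.92 million (jobless and actively searching, or on temporary layoff).
Labor force = 159.03 + 7.92 = 166.95 million.
Not in labor force = 35.09 + 2.55 + 11.90 + 6.42 = 55.96 million (those not working and not actively searching are outside the labor force — including those who want a job but have given up searching).
Civilian working-age population = 166.95 + 55.96 = 222.91 million.
Unemployment rate = 7.92 / 166.95 = 4.74%.
Labor force participation rate = 166.95 / 222.91 = 74.90%.

Unemployment rate ≈ 4.74%; labor force participation rate ≈ 74.90%.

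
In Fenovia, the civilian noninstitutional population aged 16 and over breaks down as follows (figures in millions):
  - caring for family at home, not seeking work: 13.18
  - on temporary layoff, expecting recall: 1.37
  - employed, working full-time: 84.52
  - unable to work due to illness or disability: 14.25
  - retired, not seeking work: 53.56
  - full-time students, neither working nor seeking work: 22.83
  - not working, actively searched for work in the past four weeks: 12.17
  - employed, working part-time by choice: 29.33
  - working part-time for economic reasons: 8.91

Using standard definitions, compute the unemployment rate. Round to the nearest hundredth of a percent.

Employed = 84.52 + 29.33 + 8.91 = 122.76 million (anyone who worked, including part-time for economic reasons, counts as employed).
Unemployed = 1.37 + 12.17 = 13.54 million (jobless and actively searching, or on temporary layoff).
Labor force = 122.76 + 13.54 = 136.30 million.
Unemployment rate = 13.54 / 136.30 = 9.93%.

Unemployment rate ≈ 9.93%.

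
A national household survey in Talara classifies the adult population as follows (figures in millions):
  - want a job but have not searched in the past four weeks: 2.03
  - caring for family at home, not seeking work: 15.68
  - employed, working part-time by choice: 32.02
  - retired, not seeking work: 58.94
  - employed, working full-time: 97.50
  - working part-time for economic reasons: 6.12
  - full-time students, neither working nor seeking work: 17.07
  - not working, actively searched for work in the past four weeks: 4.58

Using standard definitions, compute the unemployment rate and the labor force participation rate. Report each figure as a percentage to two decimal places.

Unemployment rate ≈ 3.27%; labor force participation rate ≈ 59.94%.

Employed = 32.02 + 97.50 + 6.12 = 135.64 million (anyone who worked, including part-time for economic reasons, counts as employed).
Unemployed = 4.58 million.
Labor force = 135.64 + 4.58 = 140.22 million.
Not in labor force = 2.03 + 15.68 + 58.94 + 17.07 = 93.72 million (those not working and not actively searching are outside the labor force — including those who want a job but have given up searching).
Civilian working-age population = 140.22 + 93.72 = 233.94 million.
Unemployment rate = 4.58 / 140.22 = 3.27%.
Labor force participation rate = 140.22 / 233.94 = 59.94%.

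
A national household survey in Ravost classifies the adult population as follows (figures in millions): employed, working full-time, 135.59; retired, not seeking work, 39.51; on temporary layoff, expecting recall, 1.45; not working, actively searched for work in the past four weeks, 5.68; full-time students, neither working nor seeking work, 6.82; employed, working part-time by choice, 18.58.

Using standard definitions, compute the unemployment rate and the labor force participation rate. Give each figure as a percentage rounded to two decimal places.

Employed = 135.59 + 18.58 = 154.17 million.
Unemployed = 1.45 + 5.68 = 7.13 million (jobless and actively searching, or on temporary layoff).
Labor force = 154.17 + 7.13 = 161.30 million.
Not in labor force = 39.51 + 6.82 = 46.33 million (those not working and not actively searching are outside the labor force).
Civilian working-age population = 161.30 + 46.33 = 207.63 million.
Unemployment rate = 7.13 / 161.30 = 4.42%.
Labor force participation rate = 161.30 / 207.63 = 77.69%.

Unemployment rate ≈ 4.42%; labor force participation rate ≈ 77.69%.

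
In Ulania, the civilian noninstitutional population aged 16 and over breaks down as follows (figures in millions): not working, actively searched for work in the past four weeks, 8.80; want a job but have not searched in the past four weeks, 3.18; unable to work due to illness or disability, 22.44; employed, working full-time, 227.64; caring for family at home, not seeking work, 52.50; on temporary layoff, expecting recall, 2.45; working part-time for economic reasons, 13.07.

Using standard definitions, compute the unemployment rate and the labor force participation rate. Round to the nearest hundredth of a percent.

Employed = 227.64 + 13.07 = 240.71 million (anyone who worked, including part-time for economic reasons, counts as employed).
Unemployed = 8.80 + 2.45 = 11.25 million (jobless and actively searching, or on temporary layoff).
Labor force = 240.71 + 11.25 = 251.96 million.
Not in labor force = 3.18 + 22.44 + 52.50 = 78.12 million (those not working and not actively searching are outside the labor force — including those who want a job but have given up searching).
Civilian working-age population = 251.96 + 78.12 = 330.08 million.
Unemployment rate = 11.25 / 251.96 = 4.46%.
Labor force participation rate = 251.96 / 330.08 = 76.33%.

Unemployment rate ≈ 4.46%; labor force participation rate ≈ 76.33%.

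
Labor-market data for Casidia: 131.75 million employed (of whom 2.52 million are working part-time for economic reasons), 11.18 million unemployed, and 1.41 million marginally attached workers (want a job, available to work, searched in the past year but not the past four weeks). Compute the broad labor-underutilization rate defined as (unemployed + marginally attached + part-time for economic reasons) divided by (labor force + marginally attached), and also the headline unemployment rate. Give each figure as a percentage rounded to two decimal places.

Broad underutilization rate ≈ 10.47%; headline unemployment rate ≈ 7.82%.

Labor force = 131.75 + 11.18 = 142.93 million.
Numerator = 11.18 + 1.41 + 2.52 = 15.11 million.
Denominator = 142.93 + 1.41 = 144.34 million.
Broad rate = 15.11 / 144.34 = 10.47%.
Headline unemployment rate = 11.18 / 142.93 = 7.82%.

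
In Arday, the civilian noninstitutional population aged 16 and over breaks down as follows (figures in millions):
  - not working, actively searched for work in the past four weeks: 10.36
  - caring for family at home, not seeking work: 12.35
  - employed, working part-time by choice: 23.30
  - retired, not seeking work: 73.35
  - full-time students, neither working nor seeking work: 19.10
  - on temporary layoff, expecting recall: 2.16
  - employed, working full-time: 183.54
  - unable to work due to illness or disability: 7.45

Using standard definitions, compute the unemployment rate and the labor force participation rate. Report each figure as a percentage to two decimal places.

Employed = 23.30 + 183.54 = 206.84 million.
Unemployed = 10.36 + 2.16 = 12.52 million (jobless and actively searching, or on temporary layoff).
Labor force = 206.84 + 12.52 = 219.36 million.
Not in labor force = 12.35 + 73.35 + 19.10 + 7.45 = 112.25 million (those not working and not actively searching are outside the labor force).
Civilian working-age population = 219.36 + 112.25 = 331.61 million.
Unemployment rate = 12.52 / 219.36 = 5.71%.
Labor force participation rate = 219.36 / 331.61 = 66.15%.

Unemployment rate ≈ 5.71%; labor force participation rate ≈ 66.15%.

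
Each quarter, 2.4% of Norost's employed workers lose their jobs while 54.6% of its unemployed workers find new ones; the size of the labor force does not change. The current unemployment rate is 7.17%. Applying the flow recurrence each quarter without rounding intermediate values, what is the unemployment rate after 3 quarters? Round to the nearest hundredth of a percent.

Unemployment rate after three quarters ≈ 4.45%.

With a fixed labor force, u_{t+1} = u_t + s·(1−u_t) − f·u_t = u_t·(1−s−f) + s.
Here 1−s−f = 0.430 and s = 0.024.
u_1 = 0.071700 × 0.430 + 0.024 = 0.054831.
u_2 = 0.054831 × 0.430 + 0.024 = 0.047577.
u_3 = 0.047577 × 0.430 + 0.024 = 0.044458.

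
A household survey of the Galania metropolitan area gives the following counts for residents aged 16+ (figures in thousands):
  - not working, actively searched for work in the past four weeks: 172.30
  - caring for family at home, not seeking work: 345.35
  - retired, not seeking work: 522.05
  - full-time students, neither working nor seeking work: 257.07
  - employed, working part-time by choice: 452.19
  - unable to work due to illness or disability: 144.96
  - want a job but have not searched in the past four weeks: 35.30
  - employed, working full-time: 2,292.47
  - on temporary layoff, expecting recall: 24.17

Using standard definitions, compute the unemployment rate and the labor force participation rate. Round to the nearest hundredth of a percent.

Employed = 452.19 + 2,292.47 = 2,744.66 thousand.
Unemployed = 172.30 + 24.17 = 196.47 thousand (jobless and actively searching, or on temporary layoff).
Labor force = 2,744.66 + 196.47 = 2,941.13 thousand.
Not in labor force = 345.35 + 522.05 + 257.07 + 144.96 + 35.30 = 1,304.73 thousand (those not working and not actively searching are outside the labor force — including those who want a job but have given up searching).
Civilian working-age population = 2,941.13 + 1,304.73 = 4,245.86 thousand.
Unemployment rate = 196.47 / 2,941.13 = 6.68%.
Labor force participation rate = 2,941.13 / 4,245.86 = 69.27%.

Unemployment rate ≈ 6.68%; labor force participation rate ≈ 69.27%.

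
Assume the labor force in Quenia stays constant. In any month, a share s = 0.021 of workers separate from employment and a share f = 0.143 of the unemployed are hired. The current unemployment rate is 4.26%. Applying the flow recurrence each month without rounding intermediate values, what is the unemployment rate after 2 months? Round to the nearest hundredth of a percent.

Unemployment rate after two months ≈ 6.83%.

With a fixed labor force, u_{t+1} = u_t + s·(1−u_t) − f·u_t = u_t·(1−s−f) + s.
Here 1−s−f = 0.836 and s = 0.021.
u_1 = 0.042600 × 0.836 + 0.021 = 0.056614.
u_2 = 0.056614 × 0.836 + 0.021 = 0.068329.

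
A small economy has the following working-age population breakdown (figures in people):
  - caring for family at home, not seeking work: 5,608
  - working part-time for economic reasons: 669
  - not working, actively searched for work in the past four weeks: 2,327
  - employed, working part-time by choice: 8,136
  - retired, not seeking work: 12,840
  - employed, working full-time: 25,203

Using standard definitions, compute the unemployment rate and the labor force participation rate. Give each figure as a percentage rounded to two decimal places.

Unemployment rate ≈ 6.40%; labor force participation rate ≈ 66.33%.

Employed = 669 + 8,136 + 25,203 = 34,008 (anyone who worked, including part-time for economic reasons, counts as employed).
Unemployed = 2,327.
Labor force = 34,008 + 2,327 = 36,335.
Not in labor force = 5,608 + 12,840 = 18,448 (those not working and not actively searching are outside the labor force).
Civilian working-age population = 36,335 + 18,448 = 54,783.
Unemployment rate = 2,327 / 36,335 = 6.40%.
Labor force participation rate = 36,335 / 54,783 = 66.33%.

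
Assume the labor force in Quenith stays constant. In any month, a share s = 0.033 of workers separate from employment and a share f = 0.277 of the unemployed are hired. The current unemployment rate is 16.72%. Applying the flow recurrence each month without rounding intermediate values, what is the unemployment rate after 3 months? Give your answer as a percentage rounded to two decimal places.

With a fixed labor force, u_{t+1} = u_t + s·(1−u_t) − f·u_t = u_t·(1−s−f) + s.
Here 1−s−f = 0.690 and s = 0.033.
u_1 = 0.167200 × 0.690 + 0.033 = 0.148368.
u_2 = 0.148368 × 0.690 + 0.033 = 0.135374.
u_3 = 0.135374 × 0.690 + 0.033 = 0.126408.

Unemployment rate after three months ≈ 12.64%.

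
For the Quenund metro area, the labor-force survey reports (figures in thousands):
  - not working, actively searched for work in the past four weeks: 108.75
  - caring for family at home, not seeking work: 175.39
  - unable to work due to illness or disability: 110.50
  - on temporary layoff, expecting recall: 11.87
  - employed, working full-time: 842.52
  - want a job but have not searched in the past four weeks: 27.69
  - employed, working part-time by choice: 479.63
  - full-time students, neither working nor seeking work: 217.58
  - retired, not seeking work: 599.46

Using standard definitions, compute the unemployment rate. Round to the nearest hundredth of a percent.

Employed = 842.52 + 479.63 = 1,322.15 thousand.
Unemployed = 108.75 + 11.87 = 120.62 thousand (jobless and actively searching, or on temporary layoff).
Labor force = 1,322.15 + 120.62 = 1,442.77 thousand.
Unemployment rate = 120.62 / 1,442.77 = 8.36%.

Unemployment rate ≈ 8.36%.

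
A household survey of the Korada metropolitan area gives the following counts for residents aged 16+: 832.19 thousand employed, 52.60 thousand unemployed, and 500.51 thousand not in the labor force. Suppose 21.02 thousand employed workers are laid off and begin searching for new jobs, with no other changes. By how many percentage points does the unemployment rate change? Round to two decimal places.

The unemployment rate changes by +2.38 percentage points.

Initially, labor force = 832.19 + 52.60 = 884.79 thousand, so u = 52.60/884.79 = 5.94%.
After the change, employed falls and unemployed rises by 21.02; labor force unchanged → E = 811.17, U = 73.62, labor force = 884.79 thousand.
New unemployment rate = 73.62 / 884.79 = 8.32%.
Change = 8.32% − 5.94% = +2.38 percentage points.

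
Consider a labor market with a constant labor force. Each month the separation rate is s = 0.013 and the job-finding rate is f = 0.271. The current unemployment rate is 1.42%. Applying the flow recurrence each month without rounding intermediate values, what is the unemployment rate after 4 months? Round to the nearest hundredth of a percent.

With a fixed labor force, u_{t+1} = u_t + s·(1−u_t) − f·u_t = u_t·(1−s−f) + s.
Here 1−s−f = 0.716 and s = 0.013.
u_1 = 0.014200 × 0.716 + 0.013 = 0.023167.
u_2 = 0.023167 × 0.716 + 0.013 = 0.029588.
u_3 = 0.029588 × 0.716 + 0.013 = 0.034185.
u_4 = 0.034185 × 0.716 + 0.013 = 0.037476.

Unemployment rate after four months ≈ 3.75%.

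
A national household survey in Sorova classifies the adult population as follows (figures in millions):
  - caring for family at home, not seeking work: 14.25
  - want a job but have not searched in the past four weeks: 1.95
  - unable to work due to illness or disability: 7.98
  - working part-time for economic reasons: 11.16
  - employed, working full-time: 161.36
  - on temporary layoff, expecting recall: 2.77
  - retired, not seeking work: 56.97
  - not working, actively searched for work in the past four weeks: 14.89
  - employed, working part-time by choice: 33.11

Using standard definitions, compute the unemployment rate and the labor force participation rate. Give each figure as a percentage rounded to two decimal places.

Employed = 11.16 + 161.36 + 33.11 = 205.63 million (anyone who worked, including part-time for economic reasons, counts as employed).
Unemployed = 2.77 + 14.89 = 17.66 million (jobless and actively searching, or on temporary layoff).
Labor force = 205.63 + 17.66 = 223.29 million.
Not in labor force = 14.25 + 1.95 + 7.98 + 56.97 = 81.15 million (those not working and not actively searching are outside the labor force — including those who want a job but have given up searching).
Civilian working-age population = 223.29 + 81.15 = 304.44 million.
Unemployment rate = 17.66 / 223.29 = 7.91%.
Labor force participation rate = 223.29 / 304.44 = 73.34%.

Unemployment rate ≈ 7.91%; labor force participation rate ≈ 73.34%.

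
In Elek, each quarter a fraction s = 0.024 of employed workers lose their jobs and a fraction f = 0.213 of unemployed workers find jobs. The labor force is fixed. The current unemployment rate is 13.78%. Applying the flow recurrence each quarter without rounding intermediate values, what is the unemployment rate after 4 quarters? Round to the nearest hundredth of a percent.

Unemployment rate after four quarters ≈ 11.36%.

With a fixed labor force, u_{t+1} = u_t + s·(1−u_t) − f·u_t = u_t·(1−s−f) + s.
Here 1−s−f = 0.763 and s = 0.024.
u_1 = 0.137800 × 0.763 + 0.024 = 0.129141.
u_2 = 0.129141 × 0.763 + 0.024 = 0.122535.
u_3 = 0.122535 × 0.763 + 0.024 = 0.117494.
u_4 = 0.117494 × 0.763 + 0.024 = 0.113648.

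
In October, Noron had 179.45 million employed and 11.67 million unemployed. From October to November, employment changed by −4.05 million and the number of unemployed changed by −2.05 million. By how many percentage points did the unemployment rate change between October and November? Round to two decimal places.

October: labor force = 179.45 + 11.67 = 191.12; u = 11.67/191.12 = 6.11%.
November: labor force = 175.40 + 9.62 = 185.02; u = 9.62/185.02 = 5.20%.
Change = 5.20% − 6.11% = −0.91 pp.

The unemployment rate changed by −0.91 percentage points.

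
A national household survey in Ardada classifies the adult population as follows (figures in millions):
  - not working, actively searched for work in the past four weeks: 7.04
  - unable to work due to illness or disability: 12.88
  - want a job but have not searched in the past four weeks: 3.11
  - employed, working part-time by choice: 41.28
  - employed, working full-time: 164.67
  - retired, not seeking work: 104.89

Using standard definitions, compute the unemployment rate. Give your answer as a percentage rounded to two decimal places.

Unemployment rate ≈ 3.31%.

Employed = 41.28 + 164.67 = 205.95 million.
Unemployed = 7.04 million.
Labor force = 205.95 + 7.04 = 212.99 million.
Unemployment rate = 7.04 / 212.99 = 3.31%.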